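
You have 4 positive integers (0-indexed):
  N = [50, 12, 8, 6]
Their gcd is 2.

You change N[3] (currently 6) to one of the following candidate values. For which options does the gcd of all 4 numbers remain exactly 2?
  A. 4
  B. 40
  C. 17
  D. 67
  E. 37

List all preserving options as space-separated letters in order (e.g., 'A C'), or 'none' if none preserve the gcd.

Old gcd = 2; gcd of others (without N[3]) = 2
New gcd for candidate v: gcd(2, v). Preserves old gcd iff gcd(2, v) = 2.
  Option A: v=4, gcd(2,4)=2 -> preserves
  Option B: v=40, gcd(2,40)=2 -> preserves
  Option C: v=17, gcd(2,17)=1 -> changes
  Option D: v=67, gcd(2,67)=1 -> changes
  Option E: v=37, gcd(2,37)=1 -> changes

Answer: A B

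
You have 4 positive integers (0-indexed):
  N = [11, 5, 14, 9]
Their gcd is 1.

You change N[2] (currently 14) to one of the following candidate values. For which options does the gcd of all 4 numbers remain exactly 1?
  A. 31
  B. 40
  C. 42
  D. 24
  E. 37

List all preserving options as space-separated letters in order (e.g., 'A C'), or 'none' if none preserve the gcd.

Answer: A B C D E

Derivation:
Old gcd = 1; gcd of others (without N[2]) = 1
New gcd for candidate v: gcd(1, v). Preserves old gcd iff gcd(1, v) = 1.
  Option A: v=31, gcd(1,31)=1 -> preserves
  Option B: v=40, gcd(1,40)=1 -> preserves
  Option C: v=42, gcd(1,42)=1 -> preserves
  Option D: v=24, gcd(1,24)=1 -> preserves
  Option E: v=37, gcd(1,37)=1 -> preserves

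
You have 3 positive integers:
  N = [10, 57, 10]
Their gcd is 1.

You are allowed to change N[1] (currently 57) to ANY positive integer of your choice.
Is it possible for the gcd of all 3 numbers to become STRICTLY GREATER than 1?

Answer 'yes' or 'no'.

Answer: yes

Derivation:
Current gcd = 1
gcd of all OTHER numbers (without N[1]=57): gcd([10, 10]) = 10
The new gcd after any change is gcd(10, new_value).
This can be at most 10.
Since 10 > old gcd 1, the gcd CAN increase (e.g., set N[1] = 10).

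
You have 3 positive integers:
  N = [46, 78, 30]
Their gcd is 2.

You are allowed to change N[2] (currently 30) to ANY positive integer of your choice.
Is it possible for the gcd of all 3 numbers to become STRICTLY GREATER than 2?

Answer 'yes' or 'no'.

Answer: no

Derivation:
Current gcd = 2
gcd of all OTHER numbers (without N[2]=30): gcd([46, 78]) = 2
The new gcd after any change is gcd(2, new_value).
This can be at most 2.
Since 2 = old gcd 2, the gcd can only stay the same or decrease.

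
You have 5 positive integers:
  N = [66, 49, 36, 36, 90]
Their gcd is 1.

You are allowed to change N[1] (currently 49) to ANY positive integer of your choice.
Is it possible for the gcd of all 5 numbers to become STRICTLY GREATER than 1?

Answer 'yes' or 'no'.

Answer: yes

Derivation:
Current gcd = 1
gcd of all OTHER numbers (without N[1]=49): gcd([66, 36, 36, 90]) = 6
The new gcd after any change is gcd(6, new_value).
This can be at most 6.
Since 6 > old gcd 1, the gcd CAN increase (e.g., set N[1] = 6).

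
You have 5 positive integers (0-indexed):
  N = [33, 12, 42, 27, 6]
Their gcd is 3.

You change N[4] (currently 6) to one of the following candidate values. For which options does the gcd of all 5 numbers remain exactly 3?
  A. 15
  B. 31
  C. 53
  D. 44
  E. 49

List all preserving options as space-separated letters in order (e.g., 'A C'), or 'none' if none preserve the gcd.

Answer: A

Derivation:
Old gcd = 3; gcd of others (without N[4]) = 3
New gcd for candidate v: gcd(3, v). Preserves old gcd iff gcd(3, v) = 3.
  Option A: v=15, gcd(3,15)=3 -> preserves
  Option B: v=31, gcd(3,31)=1 -> changes
  Option C: v=53, gcd(3,53)=1 -> changes
  Option D: v=44, gcd(3,44)=1 -> changes
  Option E: v=49, gcd(3,49)=1 -> changes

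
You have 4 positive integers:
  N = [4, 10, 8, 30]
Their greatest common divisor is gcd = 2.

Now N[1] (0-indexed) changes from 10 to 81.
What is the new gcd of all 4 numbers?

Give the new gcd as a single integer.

Answer: 1

Derivation:
Numbers: [4, 10, 8, 30], gcd = 2
Change: index 1, 10 -> 81
gcd of the OTHER numbers (without index 1): gcd([4, 8, 30]) = 2
New gcd = gcd(g_others, new_val) = gcd(2, 81) = 1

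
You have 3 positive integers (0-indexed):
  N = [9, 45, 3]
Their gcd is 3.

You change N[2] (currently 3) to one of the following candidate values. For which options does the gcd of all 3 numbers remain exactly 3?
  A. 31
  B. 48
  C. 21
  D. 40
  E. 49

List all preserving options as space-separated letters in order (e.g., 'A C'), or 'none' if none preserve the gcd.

Old gcd = 3; gcd of others (without N[2]) = 9
New gcd for candidate v: gcd(9, v). Preserves old gcd iff gcd(9, v) = 3.
  Option A: v=31, gcd(9,31)=1 -> changes
  Option B: v=48, gcd(9,48)=3 -> preserves
  Option C: v=21, gcd(9,21)=3 -> preserves
  Option D: v=40, gcd(9,40)=1 -> changes
  Option E: v=49, gcd(9,49)=1 -> changes

Answer: B C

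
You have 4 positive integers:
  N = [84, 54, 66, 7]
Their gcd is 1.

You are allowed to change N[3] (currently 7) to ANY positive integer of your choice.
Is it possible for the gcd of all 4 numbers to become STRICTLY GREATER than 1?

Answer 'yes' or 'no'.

Current gcd = 1
gcd of all OTHER numbers (without N[3]=7): gcd([84, 54, 66]) = 6
The new gcd after any change is gcd(6, new_value).
This can be at most 6.
Since 6 > old gcd 1, the gcd CAN increase (e.g., set N[3] = 6).

Answer: yes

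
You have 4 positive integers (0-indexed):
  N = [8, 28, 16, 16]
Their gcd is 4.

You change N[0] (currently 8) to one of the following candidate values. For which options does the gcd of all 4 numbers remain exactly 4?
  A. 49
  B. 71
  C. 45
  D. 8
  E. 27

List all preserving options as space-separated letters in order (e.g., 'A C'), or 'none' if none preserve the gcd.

Answer: D

Derivation:
Old gcd = 4; gcd of others (without N[0]) = 4
New gcd for candidate v: gcd(4, v). Preserves old gcd iff gcd(4, v) = 4.
  Option A: v=49, gcd(4,49)=1 -> changes
  Option B: v=71, gcd(4,71)=1 -> changes
  Option C: v=45, gcd(4,45)=1 -> changes
  Option D: v=8, gcd(4,8)=4 -> preserves
  Option E: v=27, gcd(4,27)=1 -> changes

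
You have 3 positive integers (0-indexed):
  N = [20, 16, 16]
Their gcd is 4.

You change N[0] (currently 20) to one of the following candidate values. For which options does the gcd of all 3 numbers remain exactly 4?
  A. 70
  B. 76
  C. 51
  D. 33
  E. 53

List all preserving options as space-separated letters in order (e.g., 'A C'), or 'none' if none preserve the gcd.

Answer: B

Derivation:
Old gcd = 4; gcd of others (without N[0]) = 16
New gcd for candidate v: gcd(16, v). Preserves old gcd iff gcd(16, v) = 4.
  Option A: v=70, gcd(16,70)=2 -> changes
  Option B: v=76, gcd(16,76)=4 -> preserves
  Option C: v=51, gcd(16,51)=1 -> changes
  Option D: v=33, gcd(16,33)=1 -> changes
  Option E: v=53, gcd(16,53)=1 -> changes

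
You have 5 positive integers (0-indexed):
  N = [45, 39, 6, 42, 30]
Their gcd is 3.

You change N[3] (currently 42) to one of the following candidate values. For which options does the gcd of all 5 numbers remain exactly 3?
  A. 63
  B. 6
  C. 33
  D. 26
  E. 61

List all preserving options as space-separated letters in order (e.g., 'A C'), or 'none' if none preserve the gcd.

Answer: A B C

Derivation:
Old gcd = 3; gcd of others (without N[3]) = 3
New gcd for candidate v: gcd(3, v). Preserves old gcd iff gcd(3, v) = 3.
  Option A: v=63, gcd(3,63)=3 -> preserves
  Option B: v=6, gcd(3,6)=3 -> preserves
  Option C: v=33, gcd(3,33)=3 -> preserves
  Option D: v=26, gcd(3,26)=1 -> changes
  Option E: v=61, gcd(3,61)=1 -> changes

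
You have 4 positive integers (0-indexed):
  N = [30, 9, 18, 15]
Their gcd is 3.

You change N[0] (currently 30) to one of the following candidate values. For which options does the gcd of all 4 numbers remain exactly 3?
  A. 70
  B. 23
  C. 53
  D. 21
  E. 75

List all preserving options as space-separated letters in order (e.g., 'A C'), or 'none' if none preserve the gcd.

Answer: D E

Derivation:
Old gcd = 3; gcd of others (without N[0]) = 3
New gcd for candidate v: gcd(3, v). Preserves old gcd iff gcd(3, v) = 3.
  Option A: v=70, gcd(3,70)=1 -> changes
  Option B: v=23, gcd(3,23)=1 -> changes
  Option C: v=53, gcd(3,53)=1 -> changes
  Option D: v=21, gcd(3,21)=3 -> preserves
  Option E: v=75, gcd(3,75)=3 -> preserves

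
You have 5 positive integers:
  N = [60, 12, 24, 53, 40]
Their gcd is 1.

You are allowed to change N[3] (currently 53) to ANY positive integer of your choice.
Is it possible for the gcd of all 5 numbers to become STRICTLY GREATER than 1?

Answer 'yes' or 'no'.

Answer: yes

Derivation:
Current gcd = 1
gcd of all OTHER numbers (without N[3]=53): gcd([60, 12, 24, 40]) = 4
The new gcd after any change is gcd(4, new_value).
This can be at most 4.
Since 4 > old gcd 1, the gcd CAN increase (e.g., set N[3] = 4).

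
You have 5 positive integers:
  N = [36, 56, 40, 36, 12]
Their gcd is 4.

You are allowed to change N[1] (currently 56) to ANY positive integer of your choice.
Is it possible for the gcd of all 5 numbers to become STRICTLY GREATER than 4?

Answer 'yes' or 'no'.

Answer: no

Derivation:
Current gcd = 4
gcd of all OTHER numbers (without N[1]=56): gcd([36, 40, 36, 12]) = 4
The new gcd after any change is gcd(4, new_value).
This can be at most 4.
Since 4 = old gcd 4, the gcd can only stay the same or decrease.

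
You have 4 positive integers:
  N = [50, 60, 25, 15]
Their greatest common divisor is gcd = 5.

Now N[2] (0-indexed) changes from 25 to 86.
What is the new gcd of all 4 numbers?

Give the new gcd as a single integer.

Answer: 1

Derivation:
Numbers: [50, 60, 25, 15], gcd = 5
Change: index 2, 25 -> 86
gcd of the OTHER numbers (without index 2): gcd([50, 60, 15]) = 5
New gcd = gcd(g_others, new_val) = gcd(5, 86) = 1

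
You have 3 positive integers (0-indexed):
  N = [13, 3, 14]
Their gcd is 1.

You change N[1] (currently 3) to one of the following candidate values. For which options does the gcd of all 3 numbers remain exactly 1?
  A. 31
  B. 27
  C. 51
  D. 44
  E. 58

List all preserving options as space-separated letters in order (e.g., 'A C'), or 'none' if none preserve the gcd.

Answer: A B C D E

Derivation:
Old gcd = 1; gcd of others (without N[1]) = 1
New gcd for candidate v: gcd(1, v). Preserves old gcd iff gcd(1, v) = 1.
  Option A: v=31, gcd(1,31)=1 -> preserves
  Option B: v=27, gcd(1,27)=1 -> preserves
  Option C: v=51, gcd(1,51)=1 -> preserves
  Option D: v=44, gcd(1,44)=1 -> preserves
  Option E: v=58, gcd(1,58)=1 -> preserves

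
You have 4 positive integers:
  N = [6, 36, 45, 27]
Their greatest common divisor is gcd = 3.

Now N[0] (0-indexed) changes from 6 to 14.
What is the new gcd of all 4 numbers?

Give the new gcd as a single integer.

Answer: 1

Derivation:
Numbers: [6, 36, 45, 27], gcd = 3
Change: index 0, 6 -> 14
gcd of the OTHER numbers (without index 0): gcd([36, 45, 27]) = 9
New gcd = gcd(g_others, new_val) = gcd(9, 14) = 1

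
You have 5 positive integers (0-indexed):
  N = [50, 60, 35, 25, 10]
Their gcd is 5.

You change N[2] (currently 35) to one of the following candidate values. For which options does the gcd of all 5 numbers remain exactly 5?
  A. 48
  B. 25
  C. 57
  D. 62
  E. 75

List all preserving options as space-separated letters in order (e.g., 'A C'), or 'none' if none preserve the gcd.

Answer: B E

Derivation:
Old gcd = 5; gcd of others (without N[2]) = 5
New gcd for candidate v: gcd(5, v). Preserves old gcd iff gcd(5, v) = 5.
  Option A: v=48, gcd(5,48)=1 -> changes
  Option B: v=25, gcd(5,25)=5 -> preserves
  Option C: v=57, gcd(5,57)=1 -> changes
  Option D: v=62, gcd(5,62)=1 -> changes
  Option E: v=75, gcd(5,75)=5 -> preserves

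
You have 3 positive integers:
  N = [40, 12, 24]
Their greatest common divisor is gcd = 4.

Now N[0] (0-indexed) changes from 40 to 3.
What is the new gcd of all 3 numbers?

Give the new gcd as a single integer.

Numbers: [40, 12, 24], gcd = 4
Change: index 0, 40 -> 3
gcd of the OTHER numbers (without index 0): gcd([12, 24]) = 12
New gcd = gcd(g_others, new_val) = gcd(12, 3) = 3

Answer: 3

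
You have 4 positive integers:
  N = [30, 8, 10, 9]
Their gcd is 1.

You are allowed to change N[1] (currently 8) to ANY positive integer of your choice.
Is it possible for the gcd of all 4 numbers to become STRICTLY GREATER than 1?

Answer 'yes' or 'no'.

Answer: no

Derivation:
Current gcd = 1
gcd of all OTHER numbers (without N[1]=8): gcd([30, 10, 9]) = 1
The new gcd after any change is gcd(1, new_value).
This can be at most 1.
Since 1 = old gcd 1, the gcd can only stay the same or decrease.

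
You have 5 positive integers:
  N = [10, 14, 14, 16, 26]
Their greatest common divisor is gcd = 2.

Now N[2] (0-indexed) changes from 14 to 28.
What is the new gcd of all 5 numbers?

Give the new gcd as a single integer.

Answer: 2

Derivation:
Numbers: [10, 14, 14, 16, 26], gcd = 2
Change: index 2, 14 -> 28
gcd of the OTHER numbers (without index 2): gcd([10, 14, 16, 26]) = 2
New gcd = gcd(g_others, new_val) = gcd(2, 28) = 2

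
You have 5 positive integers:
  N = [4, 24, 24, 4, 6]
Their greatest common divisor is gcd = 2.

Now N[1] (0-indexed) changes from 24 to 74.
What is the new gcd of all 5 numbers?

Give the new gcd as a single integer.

Numbers: [4, 24, 24, 4, 6], gcd = 2
Change: index 1, 24 -> 74
gcd of the OTHER numbers (without index 1): gcd([4, 24, 4, 6]) = 2
New gcd = gcd(g_others, new_val) = gcd(2, 74) = 2

Answer: 2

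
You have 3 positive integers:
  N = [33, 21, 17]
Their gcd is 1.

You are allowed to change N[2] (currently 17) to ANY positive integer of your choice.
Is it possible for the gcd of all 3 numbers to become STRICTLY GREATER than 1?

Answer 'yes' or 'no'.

Answer: yes

Derivation:
Current gcd = 1
gcd of all OTHER numbers (without N[2]=17): gcd([33, 21]) = 3
The new gcd after any change is gcd(3, new_value).
This can be at most 3.
Since 3 > old gcd 1, the gcd CAN increase (e.g., set N[2] = 3).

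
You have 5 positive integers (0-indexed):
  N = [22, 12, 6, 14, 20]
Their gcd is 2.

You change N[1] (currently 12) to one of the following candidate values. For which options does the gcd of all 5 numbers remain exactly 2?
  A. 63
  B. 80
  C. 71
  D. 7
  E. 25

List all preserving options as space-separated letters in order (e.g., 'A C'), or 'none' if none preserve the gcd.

Answer: B

Derivation:
Old gcd = 2; gcd of others (without N[1]) = 2
New gcd for candidate v: gcd(2, v). Preserves old gcd iff gcd(2, v) = 2.
  Option A: v=63, gcd(2,63)=1 -> changes
  Option B: v=80, gcd(2,80)=2 -> preserves
  Option C: v=71, gcd(2,71)=1 -> changes
  Option D: v=7, gcd(2,7)=1 -> changes
  Option E: v=25, gcd(2,25)=1 -> changes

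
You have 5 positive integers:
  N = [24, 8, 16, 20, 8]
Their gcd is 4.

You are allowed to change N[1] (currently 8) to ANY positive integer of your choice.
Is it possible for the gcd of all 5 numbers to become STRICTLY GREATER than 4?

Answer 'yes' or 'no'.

Answer: no

Derivation:
Current gcd = 4
gcd of all OTHER numbers (without N[1]=8): gcd([24, 16, 20, 8]) = 4
The new gcd after any change is gcd(4, new_value).
This can be at most 4.
Since 4 = old gcd 4, the gcd can only stay the same or decrease.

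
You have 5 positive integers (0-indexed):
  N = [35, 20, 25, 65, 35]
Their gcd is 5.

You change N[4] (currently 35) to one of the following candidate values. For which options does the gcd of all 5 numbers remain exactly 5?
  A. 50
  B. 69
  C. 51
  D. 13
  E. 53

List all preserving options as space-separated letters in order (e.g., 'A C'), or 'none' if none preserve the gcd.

Answer: A

Derivation:
Old gcd = 5; gcd of others (without N[4]) = 5
New gcd for candidate v: gcd(5, v). Preserves old gcd iff gcd(5, v) = 5.
  Option A: v=50, gcd(5,50)=5 -> preserves
  Option B: v=69, gcd(5,69)=1 -> changes
  Option C: v=51, gcd(5,51)=1 -> changes
  Option D: v=13, gcd(5,13)=1 -> changes
  Option E: v=53, gcd(5,53)=1 -> changes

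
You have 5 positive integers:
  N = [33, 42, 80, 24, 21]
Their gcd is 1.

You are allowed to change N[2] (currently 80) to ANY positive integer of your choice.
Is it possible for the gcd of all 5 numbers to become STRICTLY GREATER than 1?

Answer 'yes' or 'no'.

Answer: yes

Derivation:
Current gcd = 1
gcd of all OTHER numbers (without N[2]=80): gcd([33, 42, 24, 21]) = 3
The new gcd after any change is gcd(3, new_value).
This can be at most 3.
Since 3 > old gcd 1, the gcd CAN increase (e.g., set N[2] = 3).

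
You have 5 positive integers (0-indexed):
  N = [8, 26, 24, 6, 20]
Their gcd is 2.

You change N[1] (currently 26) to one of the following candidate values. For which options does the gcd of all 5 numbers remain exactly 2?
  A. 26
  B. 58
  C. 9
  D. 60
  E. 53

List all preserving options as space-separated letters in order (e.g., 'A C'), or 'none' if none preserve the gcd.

Old gcd = 2; gcd of others (without N[1]) = 2
New gcd for candidate v: gcd(2, v). Preserves old gcd iff gcd(2, v) = 2.
  Option A: v=26, gcd(2,26)=2 -> preserves
  Option B: v=58, gcd(2,58)=2 -> preserves
  Option C: v=9, gcd(2,9)=1 -> changes
  Option D: v=60, gcd(2,60)=2 -> preserves
  Option E: v=53, gcd(2,53)=1 -> changes

Answer: A B D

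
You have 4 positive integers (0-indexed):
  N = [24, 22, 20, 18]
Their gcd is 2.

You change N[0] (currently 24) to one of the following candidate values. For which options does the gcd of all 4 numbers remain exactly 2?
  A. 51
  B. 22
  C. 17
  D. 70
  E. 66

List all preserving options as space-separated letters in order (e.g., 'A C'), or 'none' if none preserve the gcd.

Answer: B D E

Derivation:
Old gcd = 2; gcd of others (without N[0]) = 2
New gcd for candidate v: gcd(2, v). Preserves old gcd iff gcd(2, v) = 2.
  Option A: v=51, gcd(2,51)=1 -> changes
  Option B: v=22, gcd(2,22)=2 -> preserves
  Option C: v=17, gcd(2,17)=1 -> changes
  Option D: v=70, gcd(2,70)=2 -> preserves
  Option E: v=66, gcd(2,66)=2 -> preserves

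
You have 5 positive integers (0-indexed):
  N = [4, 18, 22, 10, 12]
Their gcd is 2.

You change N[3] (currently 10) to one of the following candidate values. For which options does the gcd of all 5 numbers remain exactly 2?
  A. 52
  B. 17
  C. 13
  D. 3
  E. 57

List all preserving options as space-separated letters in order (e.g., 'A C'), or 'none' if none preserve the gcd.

Answer: A

Derivation:
Old gcd = 2; gcd of others (without N[3]) = 2
New gcd for candidate v: gcd(2, v). Preserves old gcd iff gcd(2, v) = 2.
  Option A: v=52, gcd(2,52)=2 -> preserves
  Option B: v=17, gcd(2,17)=1 -> changes
  Option C: v=13, gcd(2,13)=1 -> changes
  Option D: v=3, gcd(2,3)=1 -> changes
  Option E: v=57, gcd(2,57)=1 -> changes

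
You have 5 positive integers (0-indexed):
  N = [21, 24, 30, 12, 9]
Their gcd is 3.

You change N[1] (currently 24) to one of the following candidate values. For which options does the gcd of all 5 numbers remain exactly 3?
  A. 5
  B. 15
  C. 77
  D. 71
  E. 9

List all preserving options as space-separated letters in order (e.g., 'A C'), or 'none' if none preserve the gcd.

Old gcd = 3; gcd of others (without N[1]) = 3
New gcd for candidate v: gcd(3, v). Preserves old gcd iff gcd(3, v) = 3.
  Option A: v=5, gcd(3,5)=1 -> changes
  Option B: v=15, gcd(3,15)=3 -> preserves
  Option C: v=77, gcd(3,77)=1 -> changes
  Option D: v=71, gcd(3,71)=1 -> changes
  Option E: v=9, gcd(3,9)=3 -> preserves

Answer: B E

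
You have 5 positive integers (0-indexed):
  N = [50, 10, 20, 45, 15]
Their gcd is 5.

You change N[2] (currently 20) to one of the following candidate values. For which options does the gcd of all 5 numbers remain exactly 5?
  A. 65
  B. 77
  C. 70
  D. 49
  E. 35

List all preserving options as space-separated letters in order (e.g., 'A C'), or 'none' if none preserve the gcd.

Answer: A C E

Derivation:
Old gcd = 5; gcd of others (without N[2]) = 5
New gcd for candidate v: gcd(5, v). Preserves old gcd iff gcd(5, v) = 5.
  Option A: v=65, gcd(5,65)=5 -> preserves
  Option B: v=77, gcd(5,77)=1 -> changes
  Option C: v=70, gcd(5,70)=5 -> preserves
  Option D: v=49, gcd(5,49)=1 -> changes
  Option E: v=35, gcd(5,35)=5 -> preserves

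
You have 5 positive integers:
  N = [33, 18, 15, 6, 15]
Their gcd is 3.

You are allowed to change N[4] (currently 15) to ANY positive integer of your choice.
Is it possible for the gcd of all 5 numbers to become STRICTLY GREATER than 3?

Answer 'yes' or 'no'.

Current gcd = 3
gcd of all OTHER numbers (without N[4]=15): gcd([33, 18, 15, 6]) = 3
The new gcd after any change is gcd(3, new_value).
This can be at most 3.
Since 3 = old gcd 3, the gcd can only stay the same or decrease.

Answer: no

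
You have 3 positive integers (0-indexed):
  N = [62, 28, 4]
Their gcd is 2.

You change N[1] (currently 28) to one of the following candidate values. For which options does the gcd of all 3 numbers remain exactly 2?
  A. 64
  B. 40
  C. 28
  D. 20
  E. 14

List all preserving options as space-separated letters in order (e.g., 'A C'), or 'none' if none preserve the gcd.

Old gcd = 2; gcd of others (without N[1]) = 2
New gcd for candidate v: gcd(2, v). Preserves old gcd iff gcd(2, v) = 2.
  Option A: v=64, gcd(2,64)=2 -> preserves
  Option B: v=40, gcd(2,40)=2 -> preserves
  Option C: v=28, gcd(2,28)=2 -> preserves
  Option D: v=20, gcd(2,20)=2 -> preserves
  Option E: v=14, gcd(2,14)=2 -> preserves

Answer: A B C D E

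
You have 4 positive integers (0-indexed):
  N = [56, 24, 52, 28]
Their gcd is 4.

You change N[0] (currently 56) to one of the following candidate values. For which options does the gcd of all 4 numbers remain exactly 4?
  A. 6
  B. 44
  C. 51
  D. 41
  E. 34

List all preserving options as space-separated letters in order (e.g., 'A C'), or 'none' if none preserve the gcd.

Old gcd = 4; gcd of others (without N[0]) = 4
New gcd for candidate v: gcd(4, v). Preserves old gcd iff gcd(4, v) = 4.
  Option A: v=6, gcd(4,6)=2 -> changes
  Option B: v=44, gcd(4,44)=4 -> preserves
  Option C: v=51, gcd(4,51)=1 -> changes
  Option D: v=41, gcd(4,41)=1 -> changes
  Option E: v=34, gcd(4,34)=2 -> changes

Answer: B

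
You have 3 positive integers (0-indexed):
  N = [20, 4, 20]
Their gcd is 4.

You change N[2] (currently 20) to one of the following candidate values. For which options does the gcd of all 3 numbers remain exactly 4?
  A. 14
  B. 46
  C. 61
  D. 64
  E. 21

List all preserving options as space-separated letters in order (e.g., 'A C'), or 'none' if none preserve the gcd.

Answer: D

Derivation:
Old gcd = 4; gcd of others (without N[2]) = 4
New gcd for candidate v: gcd(4, v). Preserves old gcd iff gcd(4, v) = 4.
  Option A: v=14, gcd(4,14)=2 -> changes
  Option B: v=46, gcd(4,46)=2 -> changes
  Option C: v=61, gcd(4,61)=1 -> changes
  Option D: v=64, gcd(4,64)=4 -> preserves
  Option E: v=21, gcd(4,21)=1 -> changes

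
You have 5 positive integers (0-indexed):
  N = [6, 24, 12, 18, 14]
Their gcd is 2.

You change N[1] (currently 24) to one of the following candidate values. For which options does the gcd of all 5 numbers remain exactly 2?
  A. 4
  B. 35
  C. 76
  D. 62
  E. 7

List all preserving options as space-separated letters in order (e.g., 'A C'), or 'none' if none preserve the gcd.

Answer: A C D

Derivation:
Old gcd = 2; gcd of others (without N[1]) = 2
New gcd for candidate v: gcd(2, v). Preserves old gcd iff gcd(2, v) = 2.
  Option A: v=4, gcd(2,4)=2 -> preserves
  Option B: v=35, gcd(2,35)=1 -> changes
  Option C: v=76, gcd(2,76)=2 -> preserves
  Option D: v=62, gcd(2,62)=2 -> preserves
  Option E: v=7, gcd(2,7)=1 -> changes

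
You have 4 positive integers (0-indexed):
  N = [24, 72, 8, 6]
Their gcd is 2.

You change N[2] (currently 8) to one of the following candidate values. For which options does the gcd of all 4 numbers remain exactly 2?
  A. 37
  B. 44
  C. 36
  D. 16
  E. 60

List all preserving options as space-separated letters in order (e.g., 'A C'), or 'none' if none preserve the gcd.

Answer: B D

Derivation:
Old gcd = 2; gcd of others (without N[2]) = 6
New gcd for candidate v: gcd(6, v). Preserves old gcd iff gcd(6, v) = 2.
  Option A: v=37, gcd(6,37)=1 -> changes
  Option B: v=44, gcd(6,44)=2 -> preserves
  Option C: v=36, gcd(6,36)=6 -> changes
  Option D: v=16, gcd(6,16)=2 -> preserves
  Option E: v=60, gcd(6,60)=6 -> changes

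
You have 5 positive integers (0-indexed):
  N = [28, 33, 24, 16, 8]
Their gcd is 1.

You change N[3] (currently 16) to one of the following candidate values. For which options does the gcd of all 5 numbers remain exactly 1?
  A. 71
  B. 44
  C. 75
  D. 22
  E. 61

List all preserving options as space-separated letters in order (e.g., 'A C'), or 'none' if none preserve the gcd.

Old gcd = 1; gcd of others (without N[3]) = 1
New gcd for candidate v: gcd(1, v). Preserves old gcd iff gcd(1, v) = 1.
  Option A: v=71, gcd(1,71)=1 -> preserves
  Option B: v=44, gcd(1,44)=1 -> preserves
  Option C: v=75, gcd(1,75)=1 -> preserves
  Option D: v=22, gcd(1,22)=1 -> preserves
  Option E: v=61, gcd(1,61)=1 -> preserves

Answer: A B C D E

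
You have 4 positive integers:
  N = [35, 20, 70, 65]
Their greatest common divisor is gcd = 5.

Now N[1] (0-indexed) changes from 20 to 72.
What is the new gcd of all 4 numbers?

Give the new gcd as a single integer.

Numbers: [35, 20, 70, 65], gcd = 5
Change: index 1, 20 -> 72
gcd of the OTHER numbers (without index 1): gcd([35, 70, 65]) = 5
New gcd = gcd(g_others, new_val) = gcd(5, 72) = 1

Answer: 1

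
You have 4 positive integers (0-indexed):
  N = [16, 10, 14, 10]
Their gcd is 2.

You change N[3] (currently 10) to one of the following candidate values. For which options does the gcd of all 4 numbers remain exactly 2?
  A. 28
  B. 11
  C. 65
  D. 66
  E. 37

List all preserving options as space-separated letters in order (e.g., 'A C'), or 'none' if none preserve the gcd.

Old gcd = 2; gcd of others (without N[3]) = 2
New gcd for candidate v: gcd(2, v). Preserves old gcd iff gcd(2, v) = 2.
  Option A: v=28, gcd(2,28)=2 -> preserves
  Option B: v=11, gcd(2,11)=1 -> changes
  Option C: v=65, gcd(2,65)=1 -> changes
  Option D: v=66, gcd(2,66)=2 -> preserves
  Option E: v=37, gcd(2,37)=1 -> changes

Answer: A D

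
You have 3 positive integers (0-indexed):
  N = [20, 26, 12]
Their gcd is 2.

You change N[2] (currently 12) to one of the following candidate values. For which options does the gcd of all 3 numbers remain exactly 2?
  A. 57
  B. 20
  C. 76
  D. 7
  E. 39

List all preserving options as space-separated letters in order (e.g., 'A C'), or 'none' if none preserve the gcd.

Old gcd = 2; gcd of others (without N[2]) = 2
New gcd for candidate v: gcd(2, v). Preserves old gcd iff gcd(2, v) = 2.
  Option A: v=57, gcd(2,57)=1 -> changes
  Option B: v=20, gcd(2,20)=2 -> preserves
  Option C: v=76, gcd(2,76)=2 -> preserves
  Option D: v=7, gcd(2,7)=1 -> changes
  Option E: v=39, gcd(2,39)=1 -> changes

Answer: B C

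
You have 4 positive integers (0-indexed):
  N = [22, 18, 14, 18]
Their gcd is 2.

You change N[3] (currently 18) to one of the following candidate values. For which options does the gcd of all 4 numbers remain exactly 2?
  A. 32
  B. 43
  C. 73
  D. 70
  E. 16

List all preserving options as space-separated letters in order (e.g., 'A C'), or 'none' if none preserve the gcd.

Answer: A D E

Derivation:
Old gcd = 2; gcd of others (without N[3]) = 2
New gcd for candidate v: gcd(2, v). Preserves old gcd iff gcd(2, v) = 2.
  Option A: v=32, gcd(2,32)=2 -> preserves
  Option B: v=43, gcd(2,43)=1 -> changes
  Option C: v=73, gcd(2,73)=1 -> changes
  Option D: v=70, gcd(2,70)=2 -> preserves
  Option E: v=16, gcd(2,16)=2 -> preserves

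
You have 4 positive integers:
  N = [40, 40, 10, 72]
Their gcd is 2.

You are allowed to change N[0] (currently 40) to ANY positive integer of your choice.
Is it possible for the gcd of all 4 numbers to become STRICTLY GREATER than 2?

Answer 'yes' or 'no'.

Current gcd = 2
gcd of all OTHER numbers (without N[0]=40): gcd([40, 10, 72]) = 2
The new gcd after any change is gcd(2, new_value).
This can be at most 2.
Since 2 = old gcd 2, the gcd can only stay the same or decrease.

Answer: no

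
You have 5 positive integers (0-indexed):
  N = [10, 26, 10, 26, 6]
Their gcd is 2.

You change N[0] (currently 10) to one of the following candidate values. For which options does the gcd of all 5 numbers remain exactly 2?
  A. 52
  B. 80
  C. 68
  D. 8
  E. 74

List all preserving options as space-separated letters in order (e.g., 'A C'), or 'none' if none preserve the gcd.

Old gcd = 2; gcd of others (without N[0]) = 2
New gcd for candidate v: gcd(2, v). Preserves old gcd iff gcd(2, v) = 2.
  Option A: v=52, gcd(2,52)=2 -> preserves
  Option B: v=80, gcd(2,80)=2 -> preserves
  Option C: v=68, gcd(2,68)=2 -> preserves
  Option D: v=8, gcd(2,8)=2 -> preserves
  Option E: v=74, gcd(2,74)=2 -> preserves

Answer: A B C D E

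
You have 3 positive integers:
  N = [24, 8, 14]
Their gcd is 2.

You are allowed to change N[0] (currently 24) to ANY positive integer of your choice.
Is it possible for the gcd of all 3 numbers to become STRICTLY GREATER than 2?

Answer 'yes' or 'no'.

Current gcd = 2
gcd of all OTHER numbers (without N[0]=24): gcd([8, 14]) = 2
The new gcd after any change is gcd(2, new_value).
This can be at most 2.
Since 2 = old gcd 2, the gcd can only stay the same or decrease.

Answer: no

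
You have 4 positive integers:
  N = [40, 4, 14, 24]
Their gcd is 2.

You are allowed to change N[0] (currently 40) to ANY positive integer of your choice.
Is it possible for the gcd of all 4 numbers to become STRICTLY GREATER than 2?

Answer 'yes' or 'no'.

Current gcd = 2
gcd of all OTHER numbers (without N[0]=40): gcd([4, 14, 24]) = 2
The new gcd after any change is gcd(2, new_value).
This can be at most 2.
Since 2 = old gcd 2, the gcd can only stay the same or decrease.

Answer: no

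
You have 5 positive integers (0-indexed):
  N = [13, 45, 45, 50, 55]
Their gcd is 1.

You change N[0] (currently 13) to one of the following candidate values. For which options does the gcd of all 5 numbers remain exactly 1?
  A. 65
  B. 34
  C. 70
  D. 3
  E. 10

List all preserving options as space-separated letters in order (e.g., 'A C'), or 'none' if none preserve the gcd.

Answer: B D

Derivation:
Old gcd = 1; gcd of others (without N[0]) = 5
New gcd for candidate v: gcd(5, v). Preserves old gcd iff gcd(5, v) = 1.
  Option A: v=65, gcd(5,65)=5 -> changes
  Option B: v=34, gcd(5,34)=1 -> preserves
  Option C: v=70, gcd(5,70)=5 -> changes
  Option D: v=3, gcd(5,3)=1 -> preserves
  Option E: v=10, gcd(5,10)=5 -> changes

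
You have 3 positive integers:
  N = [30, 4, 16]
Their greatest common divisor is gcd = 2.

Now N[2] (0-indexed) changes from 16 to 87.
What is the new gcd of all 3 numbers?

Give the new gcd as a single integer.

Answer: 1

Derivation:
Numbers: [30, 4, 16], gcd = 2
Change: index 2, 16 -> 87
gcd of the OTHER numbers (without index 2): gcd([30, 4]) = 2
New gcd = gcd(g_others, new_val) = gcd(2, 87) = 1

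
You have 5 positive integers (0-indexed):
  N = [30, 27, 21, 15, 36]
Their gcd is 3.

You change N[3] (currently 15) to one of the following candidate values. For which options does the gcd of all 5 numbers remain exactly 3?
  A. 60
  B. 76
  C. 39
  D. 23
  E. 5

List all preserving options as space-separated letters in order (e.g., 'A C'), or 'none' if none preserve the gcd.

Answer: A C

Derivation:
Old gcd = 3; gcd of others (without N[3]) = 3
New gcd for candidate v: gcd(3, v). Preserves old gcd iff gcd(3, v) = 3.
  Option A: v=60, gcd(3,60)=3 -> preserves
  Option B: v=76, gcd(3,76)=1 -> changes
  Option C: v=39, gcd(3,39)=3 -> preserves
  Option D: v=23, gcd(3,23)=1 -> changes
  Option E: v=5, gcd(3,5)=1 -> changes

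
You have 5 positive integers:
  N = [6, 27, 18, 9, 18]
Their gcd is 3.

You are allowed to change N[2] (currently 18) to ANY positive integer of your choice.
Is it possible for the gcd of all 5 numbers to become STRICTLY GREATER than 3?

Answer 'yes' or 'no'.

Answer: no

Derivation:
Current gcd = 3
gcd of all OTHER numbers (without N[2]=18): gcd([6, 27, 9, 18]) = 3
The new gcd after any change is gcd(3, new_value).
This can be at most 3.
Since 3 = old gcd 3, the gcd can only stay the same or decrease.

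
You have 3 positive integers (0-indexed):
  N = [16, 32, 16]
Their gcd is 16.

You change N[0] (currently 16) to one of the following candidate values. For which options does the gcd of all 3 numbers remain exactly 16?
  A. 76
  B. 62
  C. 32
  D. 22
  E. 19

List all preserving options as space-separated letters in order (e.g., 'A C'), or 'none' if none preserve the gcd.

Old gcd = 16; gcd of others (without N[0]) = 16
New gcd for candidate v: gcd(16, v). Preserves old gcd iff gcd(16, v) = 16.
  Option A: v=76, gcd(16,76)=4 -> changes
  Option B: v=62, gcd(16,62)=2 -> changes
  Option C: v=32, gcd(16,32)=16 -> preserves
  Option D: v=22, gcd(16,22)=2 -> changes
  Option E: v=19, gcd(16,19)=1 -> changes

Answer: C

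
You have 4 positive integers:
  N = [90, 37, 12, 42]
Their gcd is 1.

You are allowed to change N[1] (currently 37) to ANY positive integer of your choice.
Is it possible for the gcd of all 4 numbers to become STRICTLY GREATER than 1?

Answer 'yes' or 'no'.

Current gcd = 1
gcd of all OTHER numbers (without N[1]=37): gcd([90, 12, 42]) = 6
The new gcd after any change is gcd(6, new_value).
This can be at most 6.
Since 6 > old gcd 1, the gcd CAN increase (e.g., set N[1] = 6).

Answer: yes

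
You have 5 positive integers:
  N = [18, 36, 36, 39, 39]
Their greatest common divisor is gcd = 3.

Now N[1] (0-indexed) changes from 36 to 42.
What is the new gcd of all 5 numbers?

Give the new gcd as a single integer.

Answer: 3

Derivation:
Numbers: [18, 36, 36, 39, 39], gcd = 3
Change: index 1, 36 -> 42
gcd of the OTHER numbers (without index 1): gcd([18, 36, 39, 39]) = 3
New gcd = gcd(g_others, new_val) = gcd(3, 42) = 3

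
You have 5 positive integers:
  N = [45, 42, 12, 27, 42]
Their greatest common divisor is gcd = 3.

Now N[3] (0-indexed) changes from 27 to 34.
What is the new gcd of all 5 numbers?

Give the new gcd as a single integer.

Numbers: [45, 42, 12, 27, 42], gcd = 3
Change: index 3, 27 -> 34
gcd of the OTHER numbers (without index 3): gcd([45, 42, 12, 42]) = 3
New gcd = gcd(g_others, new_val) = gcd(3, 34) = 1

Answer: 1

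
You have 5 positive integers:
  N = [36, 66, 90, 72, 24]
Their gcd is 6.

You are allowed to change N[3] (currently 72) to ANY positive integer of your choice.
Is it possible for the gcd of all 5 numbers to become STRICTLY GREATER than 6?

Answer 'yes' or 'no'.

Answer: no

Derivation:
Current gcd = 6
gcd of all OTHER numbers (without N[3]=72): gcd([36, 66, 90, 24]) = 6
The new gcd after any change is gcd(6, new_value).
This can be at most 6.
Since 6 = old gcd 6, the gcd can only stay the same or decrease.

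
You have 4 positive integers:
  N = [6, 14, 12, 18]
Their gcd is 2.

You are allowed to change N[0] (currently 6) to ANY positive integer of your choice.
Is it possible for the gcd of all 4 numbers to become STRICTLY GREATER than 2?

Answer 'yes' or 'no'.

Current gcd = 2
gcd of all OTHER numbers (without N[0]=6): gcd([14, 12, 18]) = 2
The new gcd after any change is gcd(2, new_value).
This can be at most 2.
Since 2 = old gcd 2, the gcd can only stay the same or decrease.

Answer: no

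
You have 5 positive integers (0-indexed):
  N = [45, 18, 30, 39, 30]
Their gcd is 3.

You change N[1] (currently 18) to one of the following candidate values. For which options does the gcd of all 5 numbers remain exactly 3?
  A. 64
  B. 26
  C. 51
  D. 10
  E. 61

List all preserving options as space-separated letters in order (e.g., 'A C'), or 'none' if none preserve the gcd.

Answer: C

Derivation:
Old gcd = 3; gcd of others (without N[1]) = 3
New gcd for candidate v: gcd(3, v). Preserves old gcd iff gcd(3, v) = 3.
  Option A: v=64, gcd(3,64)=1 -> changes
  Option B: v=26, gcd(3,26)=1 -> changes
  Option C: v=51, gcd(3,51)=3 -> preserves
  Option D: v=10, gcd(3,10)=1 -> changes
  Option E: v=61, gcd(3,61)=1 -> changes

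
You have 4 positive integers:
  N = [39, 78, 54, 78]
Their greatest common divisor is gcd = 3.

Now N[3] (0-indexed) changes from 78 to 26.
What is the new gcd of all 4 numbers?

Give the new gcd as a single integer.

Numbers: [39, 78, 54, 78], gcd = 3
Change: index 3, 78 -> 26
gcd of the OTHER numbers (without index 3): gcd([39, 78, 54]) = 3
New gcd = gcd(g_others, new_val) = gcd(3, 26) = 1

Answer: 1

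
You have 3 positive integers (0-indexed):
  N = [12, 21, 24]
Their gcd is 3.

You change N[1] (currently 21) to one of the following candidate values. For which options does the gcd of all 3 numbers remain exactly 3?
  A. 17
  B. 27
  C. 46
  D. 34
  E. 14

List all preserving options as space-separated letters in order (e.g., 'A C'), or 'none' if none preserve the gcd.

Old gcd = 3; gcd of others (without N[1]) = 12
New gcd for candidate v: gcd(12, v). Preserves old gcd iff gcd(12, v) = 3.
  Option A: v=17, gcd(12,17)=1 -> changes
  Option B: v=27, gcd(12,27)=3 -> preserves
  Option C: v=46, gcd(12,46)=2 -> changes
  Option D: v=34, gcd(12,34)=2 -> changes
  Option E: v=14, gcd(12,14)=2 -> changes

Answer: B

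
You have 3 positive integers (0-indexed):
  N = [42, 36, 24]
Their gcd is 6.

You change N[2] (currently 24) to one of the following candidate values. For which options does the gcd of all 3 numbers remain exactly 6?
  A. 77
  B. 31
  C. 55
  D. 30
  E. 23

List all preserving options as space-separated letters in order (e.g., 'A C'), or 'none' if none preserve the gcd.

Answer: D

Derivation:
Old gcd = 6; gcd of others (without N[2]) = 6
New gcd for candidate v: gcd(6, v). Preserves old gcd iff gcd(6, v) = 6.
  Option A: v=77, gcd(6,77)=1 -> changes
  Option B: v=31, gcd(6,31)=1 -> changes
  Option C: v=55, gcd(6,55)=1 -> changes
  Option D: v=30, gcd(6,30)=6 -> preserves
  Option E: v=23, gcd(6,23)=1 -> changes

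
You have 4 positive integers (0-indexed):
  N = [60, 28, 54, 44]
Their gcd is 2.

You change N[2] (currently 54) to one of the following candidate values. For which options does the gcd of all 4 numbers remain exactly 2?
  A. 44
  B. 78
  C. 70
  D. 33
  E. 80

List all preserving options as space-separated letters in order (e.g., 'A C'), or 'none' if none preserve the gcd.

Old gcd = 2; gcd of others (without N[2]) = 4
New gcd for candidate v: gcd(4, v). Preserves old gcd iff gcd(4, v) = 2.
  Option A: v=44, gcd(4,44)=4 -> changes
  Option B: v=78, gcd(4,78)=2 -> preserves
  Option C: v=70, gcd(4,70)=2 -> preserves
  Option D: v=33, gcd(4,33)=1 -> changes
  Option E: v=80, gcd(4,80)=4 -> changes

Answer: B C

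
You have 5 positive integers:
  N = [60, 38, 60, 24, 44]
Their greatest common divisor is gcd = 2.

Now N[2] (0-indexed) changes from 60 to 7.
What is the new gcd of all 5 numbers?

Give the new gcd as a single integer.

Answer: 1

Derivation:
Numbers: [60, 38, 60, 24, 44], gcd = 2
Change: index 2, 60 -> 7
gcd of the OTHER numbers (without index 2): gcd([60, 38, 24, 44]) = 2
New gcd = gcd(g_others, new_val) = gcd(2, 7) = 1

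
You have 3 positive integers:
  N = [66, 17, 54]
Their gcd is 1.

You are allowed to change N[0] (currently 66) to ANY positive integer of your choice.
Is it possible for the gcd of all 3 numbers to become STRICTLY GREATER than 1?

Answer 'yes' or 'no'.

Current gcd = 1
gcd of all OTHER numbers (without N[0]=66): gcd([17, 54]) = 1
The new gcd after any change is gcd(1, new_value).
This can be at most 1.
Since 1 = old gcd 1, the gcd can only stay the same or decrease.

Answer: no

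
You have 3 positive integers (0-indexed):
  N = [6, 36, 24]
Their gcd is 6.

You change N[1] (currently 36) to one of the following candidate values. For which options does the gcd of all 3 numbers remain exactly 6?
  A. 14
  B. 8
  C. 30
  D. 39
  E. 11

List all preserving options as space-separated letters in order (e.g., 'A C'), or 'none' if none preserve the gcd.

Old gcd = 6; gcd of others (without N[1]) = 6
New gcd for candidate v: gcd(6, v). Preserves old gcd iff gcd(6, v) = 6.
  Option A: v=14, gcd(6,14)=2 -> changes
  Option B: v=8, gcd(6,8)=2 -> changes
  Option C: v=30, gcd(6,30)=6 -> preserves
  Option D: v=39, gcd(6,39)=3 -> changes
  Option E: v=11, gcd(6,11)=1 -> changes

Answer: C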